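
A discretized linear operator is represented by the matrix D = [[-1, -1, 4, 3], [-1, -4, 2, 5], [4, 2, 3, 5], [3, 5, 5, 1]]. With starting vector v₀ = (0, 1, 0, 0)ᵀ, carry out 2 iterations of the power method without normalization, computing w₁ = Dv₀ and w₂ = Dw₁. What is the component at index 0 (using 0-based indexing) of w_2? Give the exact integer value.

w1 = Dv₀ = ((-1)·0 + (-1)·1 + 4·0 + 3·0; (-1)·0 + (-4)·1 + 2·0 + 5·0; 4·0 + 2·1 + 3·0 + 5·0; 3·0 + 5·1 + 5·0 + 1·0) = (-1, -4, 2, 5)
w2 = Dw1 = ((-1)·(-1) + (-1)·(-4) + 4·2 + 3·5; (-1)·(-1) + (-4)·(-4) + 2·2 + 5·5; 4·(-1) + 2·(-4) + 3·2 + 5·5; 3·(-1) + 5·(-4) + 5·2 + 1·5) = (28, 46, 19, -8)
The requested component of w2 is 28.

28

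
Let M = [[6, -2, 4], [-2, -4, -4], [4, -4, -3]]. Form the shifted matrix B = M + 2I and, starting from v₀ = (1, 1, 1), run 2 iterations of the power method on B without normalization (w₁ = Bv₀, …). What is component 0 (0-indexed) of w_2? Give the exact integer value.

B = M + 2I has rows (8, -2, 4); (-2, -2, -4); (4, -4, -1)
w1 = Bv₀ = (8·1 + (-2)·1 + 4·1; (-2)·1 + (-2)·1 + (-4)·1; 4·1 + (-4)·1 + (-1)·1) = (10, -8, -1)
w2 = Bw1 = (8·10 + (-2)·(-8) + 4·(-1); (-2)·10 + (-2)·(-8) + (-4)·(-1); 4·10 + (-4)·(-8) + (-1)·(-1)) = (92, 0, 73)
Requested component of w2: 92

92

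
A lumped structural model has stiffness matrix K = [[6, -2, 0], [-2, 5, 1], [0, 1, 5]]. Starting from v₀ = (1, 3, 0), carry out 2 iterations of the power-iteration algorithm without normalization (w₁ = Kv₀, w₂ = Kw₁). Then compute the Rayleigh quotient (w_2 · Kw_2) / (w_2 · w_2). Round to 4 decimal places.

6.8994

w1 = Kv₀ = (6·1 + (-2)·3 + 0·0; (-2)·1 + 5·3 + 1·0; 0·1 + 1·3 + 5·0) = (0, 13, 3)
w2 = Kw1 = (6·0 + (-2)·13 + 0·3; (-2)·0 + 5·13 + 1·3; 0·0 + 1·13 + 5·3) = (-26, 68, 28)
Kw2 = (-292, 420, 208)
w2·Kw2 = (-26)·(-292) + 68·420 + 28·208 = 41976; w2·w2 = (-26)·(-26) + 68·68 + 28·28 = 6084
λ ≈ 41976/6084 = 6.8994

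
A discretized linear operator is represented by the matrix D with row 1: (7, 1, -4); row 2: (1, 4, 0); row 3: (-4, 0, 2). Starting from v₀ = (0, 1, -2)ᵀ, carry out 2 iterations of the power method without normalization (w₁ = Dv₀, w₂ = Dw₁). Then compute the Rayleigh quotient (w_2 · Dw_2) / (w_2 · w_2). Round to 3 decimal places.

9.308

w1 = Dv₀ = (7·0 + 1·1 + (-4)·(-2); 1·0 + 4·1 + 0·(-2); (-4)·0 + 0·1 + 2·(-2)) = (9, 4, -4)
w2 = Dw1 = (7·9 + 1·4 + (-4)·(-4); 1·9 + 4·4 + 0·(-4); (-4)·9 + 0·4 + 2·(-4)) = (83, 25, -44)
Dw2 = (782, 183, -420)
w2·Dw2 = 83·782 + 25·183 + (-44)·(-420) = 87961; w2·w2 = 83·83 + 25·25 + (-44)·(-44) = 9450
λ ≈ 87961/9450 = 9.308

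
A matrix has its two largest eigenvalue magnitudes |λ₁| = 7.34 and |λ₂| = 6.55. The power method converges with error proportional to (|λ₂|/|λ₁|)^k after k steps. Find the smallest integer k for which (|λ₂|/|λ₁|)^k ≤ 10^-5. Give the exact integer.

102

|λ₂/λ₁| = 6.55/7.34 = 0.89237
Need k ≥ ln(10^-5) / ln(0.89237) = -11.5129 / -0.1139 ≈ 101.103
Smallest integer k satisfying the bound: 102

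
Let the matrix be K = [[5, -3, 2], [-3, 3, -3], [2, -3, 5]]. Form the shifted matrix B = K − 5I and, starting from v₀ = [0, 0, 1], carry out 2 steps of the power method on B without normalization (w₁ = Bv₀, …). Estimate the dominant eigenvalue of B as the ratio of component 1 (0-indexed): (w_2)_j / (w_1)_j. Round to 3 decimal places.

B = K − 5I has rows (0, -3, 2); (-3, -2, -3); (2, -3, 0)
w1 = Bv₀ = (2, -3, 0)
w2 = Bw1 = (9, 0, 13)
Ratio: 0/-3 = 0.000

0.000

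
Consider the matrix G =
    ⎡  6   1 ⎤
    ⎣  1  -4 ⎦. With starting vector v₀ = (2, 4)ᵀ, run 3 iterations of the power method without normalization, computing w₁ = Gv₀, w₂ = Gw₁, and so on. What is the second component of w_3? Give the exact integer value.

-206

w1 = Gv₀ = (6·2 + 1·4; 1·2 + (-4)·4) = (16, -14)
w2 = Gw1 = (6·16 + 1·(-14); 1·16 + (-4)·(-14)) = (82, 72)
w3 = Gw2 = (564, -206)
The requested component of w3 is -206.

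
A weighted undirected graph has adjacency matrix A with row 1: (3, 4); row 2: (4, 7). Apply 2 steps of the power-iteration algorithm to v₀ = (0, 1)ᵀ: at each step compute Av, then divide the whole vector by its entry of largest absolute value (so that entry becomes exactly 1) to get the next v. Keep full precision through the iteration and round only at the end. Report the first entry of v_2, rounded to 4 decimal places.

Av0 = (4.00000, 7.00000); divide by 7.00000 → v1 = (0.57143, 1.00000)
Av1 = (5.71429, 9.28571); divide by 9.28571 → v2 = (0.61538, 1.00000)
Requested entry of v2: 40/65 = 0.6154

0.6154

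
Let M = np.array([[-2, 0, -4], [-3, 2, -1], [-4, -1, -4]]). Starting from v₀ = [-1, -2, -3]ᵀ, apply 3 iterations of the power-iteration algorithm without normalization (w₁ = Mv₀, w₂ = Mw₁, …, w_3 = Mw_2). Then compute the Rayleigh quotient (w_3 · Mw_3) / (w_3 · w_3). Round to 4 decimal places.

w1 = Mv₀ = (14, 2, 18)
w2 = Mw1 = (-100, -56, -130)
w3 = Mw2 = (720, 318, 976)
Mw3 = (-5344, -2500, -7102)
w3·Mw3 = 720·(-5344) + 318·(-2500) + 976·(-7102) = -11574232; w3·w3 = 720·720 + 318·318 + 976·976 = 1572100
λ ≈ -11574232/1572100 = -7.3623

λ ≈ -7.3623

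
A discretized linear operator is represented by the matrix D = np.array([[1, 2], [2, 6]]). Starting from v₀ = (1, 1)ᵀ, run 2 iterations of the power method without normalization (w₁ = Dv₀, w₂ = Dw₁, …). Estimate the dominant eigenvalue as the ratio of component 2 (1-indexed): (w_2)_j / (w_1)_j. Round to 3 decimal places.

w1 = Dv₀ = (3, 8)
w2 = Dw1 = (19, 54)
Ratio at component: 54 / 8 = 6.750

λ ≈ 6.750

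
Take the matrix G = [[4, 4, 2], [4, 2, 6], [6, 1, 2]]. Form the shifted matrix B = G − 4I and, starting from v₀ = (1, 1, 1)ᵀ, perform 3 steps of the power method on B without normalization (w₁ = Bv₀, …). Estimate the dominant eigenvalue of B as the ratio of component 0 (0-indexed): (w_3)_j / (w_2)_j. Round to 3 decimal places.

5.238

B = G − 4I has rows (0, 4, 2); (4, -2, 6); (6, 1, -2)
w1 = Bv₀ = (6, 8, 5)
w2 = Bw1 = (42, 38, 34)
w3 = Bw2 = (220, 296, 222)
Ratio: 220/42 = 5.238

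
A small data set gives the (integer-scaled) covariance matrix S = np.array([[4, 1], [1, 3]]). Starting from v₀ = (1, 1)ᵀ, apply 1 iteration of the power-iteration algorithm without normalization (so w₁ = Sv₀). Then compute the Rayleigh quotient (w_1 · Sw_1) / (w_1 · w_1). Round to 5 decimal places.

w1 = Sv₀ = (5, 4)
Sw1 = (24, 17)
w1·Sw1 = 5·24 + 4·17 = 188; w1·w1 = 5·5 + 4·4 = 41
λ ≈ 188/41 = 4.58537

4.58537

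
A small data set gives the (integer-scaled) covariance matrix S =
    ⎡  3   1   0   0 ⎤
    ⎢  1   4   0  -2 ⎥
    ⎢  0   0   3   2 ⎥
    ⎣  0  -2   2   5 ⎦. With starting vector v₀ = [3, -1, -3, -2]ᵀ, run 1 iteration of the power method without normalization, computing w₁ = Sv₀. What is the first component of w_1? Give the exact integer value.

8

w1 = Sv₀ = (3·3 + 1·(-1) + 0·(-3) + 0·(-2); 1·3 + 4·(-1) + 0·(-3) + (-2)·(-2); 0·3 + 0·(-1) + 3·(-3) + 2·(-2); 0·3 + (-2)·(-1) + 2·(-3) + 5·(-2)) = (8, 3, -13, -14)
The requested component of w1 is 8.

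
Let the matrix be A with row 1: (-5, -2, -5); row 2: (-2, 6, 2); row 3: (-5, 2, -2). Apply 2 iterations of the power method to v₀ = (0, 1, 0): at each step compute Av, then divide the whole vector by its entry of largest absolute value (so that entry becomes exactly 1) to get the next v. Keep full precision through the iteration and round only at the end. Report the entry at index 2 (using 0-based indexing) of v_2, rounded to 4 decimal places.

Av0 = (-2.00000, 6.00000, 2.00000); divide by 6.00000 → v1 = (-0.33333, 1.00000, 0.33333)
Av1 = (-2.00000, 7.33333, 3.00000); divide by 7.33333 → v2 = (-0.27273, 1.00000, 0.40909)
Requested entry of v2: 18/44 = 0.4091

0.4091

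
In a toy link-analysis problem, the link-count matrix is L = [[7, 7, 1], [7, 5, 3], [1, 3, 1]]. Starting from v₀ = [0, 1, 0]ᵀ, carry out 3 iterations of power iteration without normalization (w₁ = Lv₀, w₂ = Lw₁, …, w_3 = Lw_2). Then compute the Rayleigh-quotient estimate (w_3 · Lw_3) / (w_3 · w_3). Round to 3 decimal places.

w1 = Lv₀ = (7·0 + 7·1 + 1·0; 7·0 + 5·1 + 3·0; 1·0 + 3·1 + 1·0) = (7, 5, 3)
w2 = Lw1 = (7·7 + 7·5 + 1·3; 7·7 + 5·5 + 3·3; 1·7 + 3·5 + 1·3) = (87, 83, 25)
w3 = Lw2 = (1215, 1099, 361)
Lw3 = (16559, 15083, 4873)
w3·Lw3 = 1215·16559 + 1099·15083 + 361·4873 = 38454555; w3·w3 = 1215·1215 + 1099·1099 + 361·361 = 2814347
λ ≈ 38454555/2814347 = 13.664

13.664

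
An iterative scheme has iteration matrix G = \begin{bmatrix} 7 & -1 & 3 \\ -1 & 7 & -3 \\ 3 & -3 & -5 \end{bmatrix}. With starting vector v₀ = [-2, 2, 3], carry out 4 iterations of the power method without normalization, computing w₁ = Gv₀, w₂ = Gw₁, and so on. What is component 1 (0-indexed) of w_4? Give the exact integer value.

10397

w1 = Gv₀ = (-7, 7, -27)
w2 = Gw1 = (-137, 137, 93)
w3 = Gw2 = (-817, 817, -1287)
w4 = Gw3 = (-10397, 10397, 1533)
The requested component of w4 is 10397.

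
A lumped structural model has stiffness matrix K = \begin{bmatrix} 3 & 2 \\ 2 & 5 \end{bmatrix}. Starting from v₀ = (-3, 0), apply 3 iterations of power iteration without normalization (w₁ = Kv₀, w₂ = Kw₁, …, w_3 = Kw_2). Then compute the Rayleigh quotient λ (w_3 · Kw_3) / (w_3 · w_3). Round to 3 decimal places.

6.230

w1 = Kv₀ = (-9, -6)
w2 = Kw1 = (-39, -48)
w3 = Kw2 = (-213, -318)
Kw3 = (-1275, -2016)
w3·Kw3 = (-213)·(-1275) + (-318)·(-2016) = 912663; w3·w3 = (-213)·(-213) + (-318)·(-318) = 146493
λ ≈ 912663/146493 = 6.230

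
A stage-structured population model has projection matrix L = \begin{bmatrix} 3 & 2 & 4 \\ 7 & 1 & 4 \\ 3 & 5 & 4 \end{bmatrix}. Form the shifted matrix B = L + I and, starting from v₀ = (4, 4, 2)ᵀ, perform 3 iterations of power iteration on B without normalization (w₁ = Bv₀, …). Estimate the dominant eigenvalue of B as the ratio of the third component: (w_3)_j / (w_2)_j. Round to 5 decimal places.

11.75285

B = L + I has rows (4, 2, 4); (7, 2, 4); (3, 5, 5)
w1 = Bv₀ = (4·4 + 2·4 + 4·2; 7·4 + 2·4 + 4·2; 3·4 + 5·4 + 5·2) = (32, 44, 42)
w2 = Bw1 = (4·32 + 2·44 + 4·42; 7·32 + 2·44 + 4·42; 3·32 + 5·44 + 5·42) = (384, 480, 526)
w3 = Bw2 = (4600, 5752, 6182)
Ratio: 6182/526 = 11.75285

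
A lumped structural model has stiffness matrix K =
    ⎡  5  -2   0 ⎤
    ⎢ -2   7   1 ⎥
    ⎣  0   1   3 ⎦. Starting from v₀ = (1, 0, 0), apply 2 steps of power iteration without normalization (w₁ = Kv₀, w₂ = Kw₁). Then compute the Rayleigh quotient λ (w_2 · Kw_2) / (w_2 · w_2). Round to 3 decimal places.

w1 = Kv₀ = (5·1 + (-2)·0 + 0·0; (-2)·1 + 7·0 + 1·0; 0·1 + 1·0 + 3·0) = (5, -2, 0)
w2 = Kw1 = (5·5 + (-2)·(-2) + 0·0; (-2)·5 + 7·(-2) + 1·0; 0·5 + 1·(-2) + 3·0) = (29, -24, -2)
Kw2 = (193, -228, -30)
w2·Kw2 = 29·193 + (-24)·(-228) + (-2)·(-30) = 11129; w2·w2 = 29·29 + (-24)·(-24) + (-2)·(-2) = 1421
λ ≈ 11129/1421 = 7.832

λ ≈ 7.832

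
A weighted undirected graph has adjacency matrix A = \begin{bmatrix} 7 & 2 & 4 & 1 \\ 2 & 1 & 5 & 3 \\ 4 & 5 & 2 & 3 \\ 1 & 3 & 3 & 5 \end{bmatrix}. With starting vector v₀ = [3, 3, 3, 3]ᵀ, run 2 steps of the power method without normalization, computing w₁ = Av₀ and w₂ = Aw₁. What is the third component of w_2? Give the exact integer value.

w1 = Av₀ = (42, 33, 42, 36)
w2 = Aw1 = (564, 435, 525, 447)
The requested component of w2 is 525.

525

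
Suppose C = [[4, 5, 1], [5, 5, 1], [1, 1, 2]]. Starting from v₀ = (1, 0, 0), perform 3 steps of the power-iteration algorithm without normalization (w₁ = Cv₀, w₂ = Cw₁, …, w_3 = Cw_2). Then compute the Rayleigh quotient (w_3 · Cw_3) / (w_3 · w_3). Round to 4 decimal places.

w1 = Cv₀ = (4·1 + 5·0 + 1·0; 5·1 + 5·0 + 1·0; 1·1 + 1·0 + 2·0) = (4, 5, 1)
w2 = Cw1 = (4·4 + 5·5 + 1·1; 5·4 + 5·5 + 1·1; 1·4 + 1·5 + 2·1) = (42, 46, 11)
w3 = Cw2 = (409, 451, 110)
Cw3 = (4001, 4410, 1080)
w3·Cw3 = 409·4001 + 451·4410 + 110·1080 = 3744119; w3·w3 = 409·409 + 451·451 + 110·110 = 382782
λ ≈ 3744119/382782 = 9.7813

λ ≈ 9.7813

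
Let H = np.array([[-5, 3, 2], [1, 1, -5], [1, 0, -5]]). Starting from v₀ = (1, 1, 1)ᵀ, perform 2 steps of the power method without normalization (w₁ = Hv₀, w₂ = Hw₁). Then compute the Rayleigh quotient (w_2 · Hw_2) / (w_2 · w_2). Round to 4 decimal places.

-7.1902

w1 = Hv₀ = (0, -3, -4)
w2 = Hw1 = (-17, 17, 20)
Hw2 = (176, -100, -117)
w2·Hw2 = (-17)·176 + 17·(-100) + 20·(-117) = -7032; w2·w2 = (-17)·(-17) + 17·17 + 20·20 = 978
λ ≈ -7032/978 = -7.1902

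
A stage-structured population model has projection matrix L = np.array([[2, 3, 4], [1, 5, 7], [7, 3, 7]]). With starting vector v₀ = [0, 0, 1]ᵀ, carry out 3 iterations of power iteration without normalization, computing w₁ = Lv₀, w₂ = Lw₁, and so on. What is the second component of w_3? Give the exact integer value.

w1 = Lv₀ = (2·0 + 3·0 + 4·1; 1·0 + 5·0 + 7·1; 7·0 + 3·0 + 7·1) = (4, 7, 7)
w2 = Lw1 = (2·4 + 3·7 + 4·7; 1·4 + 5·7 + 7·7; 7·4 + 3·7 + 7·7) = (57, 88, 98)
w3 = Lw2 = (770, 1183, 1349)
The requested component of w3 is 1183.

1183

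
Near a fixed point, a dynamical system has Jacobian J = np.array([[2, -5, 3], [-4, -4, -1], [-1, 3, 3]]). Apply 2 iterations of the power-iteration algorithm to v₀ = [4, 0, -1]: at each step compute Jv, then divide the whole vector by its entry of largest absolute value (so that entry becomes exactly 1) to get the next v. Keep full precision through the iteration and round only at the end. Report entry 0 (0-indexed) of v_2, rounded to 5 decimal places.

-0.90141

Jv0 = (5.000000, -15.000000, -7.000000); divide by -15.000000 → v1 = (-0.333333, 1.000000, 0.466667)
Jv1 = (-4.266667, -3.133333, 4.733333); divide by 4.733333 → v2 = (-0.901408, -0.661972, 1.000000)
Requested entry of v2: 64/-71 = -0.90141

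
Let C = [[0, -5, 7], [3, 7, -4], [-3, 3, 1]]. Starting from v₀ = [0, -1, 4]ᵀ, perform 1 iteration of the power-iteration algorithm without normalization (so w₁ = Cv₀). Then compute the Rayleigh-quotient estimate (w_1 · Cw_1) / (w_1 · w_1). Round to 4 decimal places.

w1 = Cv₀ = (33, -23, 1)
Cw1 = (122, -66, -167)
w1·Cw1 = 33·122 + (-23)·(-66) + 1·(-167) = 5377; w1·w1 = 33·33 + (-23)·(-23) + 1·1 = 1619
λ ≈ 5377/1619 = 3.3212

λ ≈ 3.3212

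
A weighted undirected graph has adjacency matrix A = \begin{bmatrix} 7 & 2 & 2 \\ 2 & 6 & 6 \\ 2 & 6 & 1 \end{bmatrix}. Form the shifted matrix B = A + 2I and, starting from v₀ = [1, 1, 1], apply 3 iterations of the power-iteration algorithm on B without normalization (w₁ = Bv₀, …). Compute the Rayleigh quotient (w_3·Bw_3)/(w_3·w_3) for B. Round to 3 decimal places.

13.657

B = A + 2I has rows (9, 2, 2); (2, 8, 6); (2, 6, 3)
w1 = Bv₀ = (9·1 + 2·1 + 2·1; 2·1 + 8·1 + 6·1; 2·1 + 6·1 + 3·1) = (13, 16, 11)
w2 = Bw1 = (9·13 + 2·16 + 2·11; 2·13 + 8·16 + 6·11; 2·13 + 6·16 + 3·11) = (171, 220, 155)
w3 = Bw2 = (2289, 3032, 2127)
Bw3 = (30919, 41596, 29151)
w3·Bw3 = 258896840; w3·w3 = 18956674; μ ≈ 258896840/18956674 = 13.657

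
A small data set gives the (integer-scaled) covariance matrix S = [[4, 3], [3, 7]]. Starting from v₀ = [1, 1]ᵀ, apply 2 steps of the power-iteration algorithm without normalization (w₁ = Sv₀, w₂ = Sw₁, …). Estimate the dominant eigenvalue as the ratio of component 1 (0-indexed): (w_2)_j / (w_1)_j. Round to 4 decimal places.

w1 = Sv₀ = (4·1 + 3·1; 3·1 + 7·1) = (7, 10)
w2 = Sw1 = (4·7 + 3·10; 3·7 + 7·10) = (58, 91)
Ratio at component: 91 / 10 = 9.1000

λ ≈ 9.1000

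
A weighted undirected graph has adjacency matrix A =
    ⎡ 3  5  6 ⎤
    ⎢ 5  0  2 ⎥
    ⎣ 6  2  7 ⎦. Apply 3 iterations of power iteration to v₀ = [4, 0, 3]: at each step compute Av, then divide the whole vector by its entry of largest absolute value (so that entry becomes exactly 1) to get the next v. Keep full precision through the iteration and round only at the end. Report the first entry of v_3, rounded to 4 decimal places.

Av0 = (30.00000, 26.00000, 45.00000); divide by 45.00000 → v1 = (0.66667, 0.57778, 1.00000)
Av1 = (10.88889, 5.33333, 12.15556); divide by 12.15556 → v2 = (0.89580, 0.43876, 1.00000)
Av2 = (10.88117, 6.47898, 13.25229); divide by 13.25229 → v3 = (0.82108, 0.48890, 1.00000)
Requested entry of v3: 5952/7249 = 0.8211

0.8211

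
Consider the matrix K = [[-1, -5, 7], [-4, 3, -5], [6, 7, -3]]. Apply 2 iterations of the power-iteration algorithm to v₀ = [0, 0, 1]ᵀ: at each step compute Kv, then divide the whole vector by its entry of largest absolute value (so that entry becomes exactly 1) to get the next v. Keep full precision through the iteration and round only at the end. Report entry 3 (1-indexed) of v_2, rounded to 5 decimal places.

-0.57143

Kv0 = (7.000000, -5.000000, -3.000000); divide by 7.000000 → v1 = (1.000000, -0.714286, -0.428571)
Kv1 = (-0.428571, -4.000000, 2.285714); divide by -4.000000 → v2 = (0.107143, 1.000000, -0.571429)
Requested entry of v2: 16/-28 = -0.57143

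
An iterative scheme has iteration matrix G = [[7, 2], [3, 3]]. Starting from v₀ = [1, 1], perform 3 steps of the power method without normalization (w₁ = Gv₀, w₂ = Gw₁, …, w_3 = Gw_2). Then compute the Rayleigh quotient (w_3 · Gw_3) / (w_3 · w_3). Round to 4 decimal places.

w1 = Gv₀ = (9, 6)
w2 = Gw1 = (75, 45)
w3 = Gw2 = (615, 360)
Gw3 = (5025, 2925)
w3·Gw3 = 615·5025 + 360·2925 = 4143375; w3·w3 = 615·615 + 360·360 = 507825
λ ≈ 4143375/507825 = 8.1591

λ ≈ 8.1591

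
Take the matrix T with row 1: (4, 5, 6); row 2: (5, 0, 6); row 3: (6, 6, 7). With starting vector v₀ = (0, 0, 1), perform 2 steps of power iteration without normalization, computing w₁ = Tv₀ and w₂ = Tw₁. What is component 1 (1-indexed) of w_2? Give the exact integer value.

96

w1 = Tv₀ = (4·0 + 5·0 + 6·1; 5·0 + 0·0 + 6·1; 6·0 + 6·0 + 7·1) = (6, 6, 7)
w2 = Tw1 = (4·6 + 5·6 + 6·7; 5·6 + 0·6 + 6·7; 6·6 + 6·6 + 7·7) = (96, 72, 121)
The requested component of w2 is 96.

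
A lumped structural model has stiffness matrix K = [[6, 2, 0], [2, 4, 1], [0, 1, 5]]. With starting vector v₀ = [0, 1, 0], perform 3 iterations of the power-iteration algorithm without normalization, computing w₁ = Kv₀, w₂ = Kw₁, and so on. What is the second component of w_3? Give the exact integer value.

w1 = Kv₀ = (6·0 + 2·1 + 0·0; 2·0 + 4·1 + 1·0; 0·0 + 1·1 + 5·0) = (2, 4, 1)
w2 = Kw1 = (6·2 + 2·4 + 0·1; 2·2 + 4·4 + 1·1; 0·2 + 1·4 + 5·1) = (20, 21, 9)
w3 = Kw2 = (162, 133, 66)
The requested component of w3 is 133.

133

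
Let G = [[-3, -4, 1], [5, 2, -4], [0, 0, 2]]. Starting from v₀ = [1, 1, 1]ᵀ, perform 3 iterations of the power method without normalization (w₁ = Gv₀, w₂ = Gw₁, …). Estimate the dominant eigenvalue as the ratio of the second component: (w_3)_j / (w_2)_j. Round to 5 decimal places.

w1 = Gv₀ = ((-3)·1 + (-4)·1 + 1·1; 5·1 + 2·1 + (-4)·1; 0·1 + 0·1 + 2·1) = (-6, 3, 2)
w2 = Gw1 = ((-3)·(-6) + (-4)·3 + 1·2; 5·(-6) + 2·3 + (-4)·2; 0·(-6) + 0·3 + 2·2) = (8, -32, 4)
w3 = Gw2 = (108, -40, 8)
Ratio at component: -40 / -32 = 1.25000

λ ≈ 1.25000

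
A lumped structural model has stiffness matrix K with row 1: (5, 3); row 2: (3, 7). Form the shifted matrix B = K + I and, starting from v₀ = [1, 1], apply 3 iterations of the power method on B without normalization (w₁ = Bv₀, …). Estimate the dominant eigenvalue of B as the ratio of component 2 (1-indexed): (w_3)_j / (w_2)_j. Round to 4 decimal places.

μ ≈ 10.2696

B = K + I has rows (6, 3); (3, 8)
w1 = Bv₀ = (6·1 + 3·1; 3·1 + 8·1) = (9, 11)
w2 = Bw1 = (6·9 + 3·11; 3·9 + 8·11) = (87, 115)
w3 = Bw2 = (867, 1181)
Ratio: 1181/115 = 10.2696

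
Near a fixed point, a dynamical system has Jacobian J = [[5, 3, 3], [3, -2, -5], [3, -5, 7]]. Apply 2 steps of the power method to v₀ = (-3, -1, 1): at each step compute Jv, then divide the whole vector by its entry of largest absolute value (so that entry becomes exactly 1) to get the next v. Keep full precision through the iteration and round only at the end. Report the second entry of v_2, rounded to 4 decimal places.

0.3529

Jv0 = (-15.00000, -12.00000, 3.00000); divide by -15.00000 → v1 = (1.00000, 0.80000, -0.20000)
Jv1 = (6.80000, 2.40000, -2.40000); divide by 6.80000 → v2 = (1.00000, 0.35294, -0.35294)
Requested entry of v2: -36/-102 = 0.3529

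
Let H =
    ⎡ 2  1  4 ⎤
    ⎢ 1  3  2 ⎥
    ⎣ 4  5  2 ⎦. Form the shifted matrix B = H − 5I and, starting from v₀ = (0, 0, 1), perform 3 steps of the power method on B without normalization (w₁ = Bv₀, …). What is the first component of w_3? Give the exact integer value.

B = H − 5I has rows (-3, 1, 4); (1, -2, 2); (4, 5, -3)
w1 = Bv₀ = ((-3)·0 + 1·0 + 4·1; 1·0 + (-2)·0 + 2·1; 4·0 + 5·0 + (-3)·1) = (4, 2, -3)
w2 = Bw1 = ((-3)·4 + 1·2 + 4·(-3); 1·4 + (-2)·2 + 2·(-3); 4·4 + 5·2 + (-3)·(-3)) = (-22, -6, 35)
w3 = Bw2 = (200, 60, -223)
Requested component of w3: 200

200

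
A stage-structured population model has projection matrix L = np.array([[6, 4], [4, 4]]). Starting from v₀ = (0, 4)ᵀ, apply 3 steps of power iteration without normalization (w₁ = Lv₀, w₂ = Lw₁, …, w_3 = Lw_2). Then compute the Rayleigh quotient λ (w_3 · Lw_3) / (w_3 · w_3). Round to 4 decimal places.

w1 = Lv₀ = (6·0 + 4·4; 4·0 + 4·4) = (16, 16)
w2 = Lw1 = (6·16 + 4·16; 4·16 + 4·16) = (160, 128)
w3 = Lw2 = (1472, 1152)
Lw3 = (13440, 10496)
w3·Lw3 = 1472·13440 + 1152·10496 = 31875072; w3·w3 = 1472·1472 + 1152·1152 = 3493888
λ ≈ 31875072/3493888 = 9.1231

λ ≈ 9.1231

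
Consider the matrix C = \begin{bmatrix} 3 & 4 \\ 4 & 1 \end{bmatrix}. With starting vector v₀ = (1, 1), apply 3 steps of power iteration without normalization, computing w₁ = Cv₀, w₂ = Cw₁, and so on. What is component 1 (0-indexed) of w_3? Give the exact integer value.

w1 = Cv₀ = (3·1 + 4·1; 4·1 + 1·1) = (7, 5)
w2 = Cw1 = (3·7 + 4·5; 4·7 + 1·5) = (41, 33)
w3 = Cw2 = (255, 197)
The requested component of w3 is 197.

197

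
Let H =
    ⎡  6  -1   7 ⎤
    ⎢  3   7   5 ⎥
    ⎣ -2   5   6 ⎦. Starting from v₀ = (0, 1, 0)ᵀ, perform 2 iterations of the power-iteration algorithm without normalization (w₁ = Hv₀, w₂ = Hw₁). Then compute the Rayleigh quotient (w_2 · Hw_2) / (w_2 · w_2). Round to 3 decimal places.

w1 = Hv₀ = (6·0 + (-1)·1 + 7·0; 3·0 + 7·1 + 5·0; (-2)·0 + 5·1 + 6·0) = (-1, 7, 5)
w2 = Hw1 = (6·(-1) + (-1)·7 + 7·5; 3·(-1) + 7·7 + 5·5; (-2)·(-1) + 5·7 + 6·5) = (22, 71, 67)
Hw2 = (530, 898, 713)
w2·Hw2 = 22·530 + 71·898 + 67·713 = 123189; w2·w2 = 22·22 + 71·71 + 67·67 = 10014
λ ≈ 123189/10014 = 12.302

λ ≈ 12.302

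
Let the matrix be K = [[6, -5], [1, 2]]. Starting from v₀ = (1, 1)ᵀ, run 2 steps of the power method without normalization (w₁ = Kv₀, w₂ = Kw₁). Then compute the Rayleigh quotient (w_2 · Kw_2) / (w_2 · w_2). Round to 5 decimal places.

w1 = Kv₀ = (6·1 + (-5)·1; 1·1 + 2·1) = (1, 3)
w2 = Kw1 = (6·1 + (-5)·3; 1·1 + 2·3) = (-9, 7)
Kw2 = (-89, 5)
w2·Kw2 = (-9)·(-89) + 7·5 = 836; w2·w2 = (-9)·(-9) + 7·7 = 130
λ ≈ 836/130 = 6.43077

λ ≈ 6.43077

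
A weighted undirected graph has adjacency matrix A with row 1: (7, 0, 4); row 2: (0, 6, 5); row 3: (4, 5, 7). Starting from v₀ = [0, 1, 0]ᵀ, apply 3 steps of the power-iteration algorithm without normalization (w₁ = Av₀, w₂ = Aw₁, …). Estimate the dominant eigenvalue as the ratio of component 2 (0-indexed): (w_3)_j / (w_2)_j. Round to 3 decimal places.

w1 = Av₀ = (7·0 + 0·1 + 4·0; 0·0 + 6·1 + 5·0; 4·0 + 5·1 + 7·0) = (0, 6, 5)
w2 = Aw1 = (7·0 + 0·6 + 4·5; 0·0 + 6·6 + 5·5; 4·0 + 5·6 + 7·5) = (20, 61, 65)
w3 = Aw2 = (400, 691, 840)
Ratio at component: 840 / 65 = 12.923

12.923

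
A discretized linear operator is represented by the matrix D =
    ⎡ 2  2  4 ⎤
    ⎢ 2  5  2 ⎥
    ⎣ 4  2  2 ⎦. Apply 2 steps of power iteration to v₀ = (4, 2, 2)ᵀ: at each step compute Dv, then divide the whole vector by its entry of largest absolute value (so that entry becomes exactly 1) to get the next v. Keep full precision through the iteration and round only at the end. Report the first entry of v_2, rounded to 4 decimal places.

Dv0 = (20.00000, 22.00000, 24.00000); divide by 24.00000 → v1 = (0.83333, 0.91667, 1.00000)
Dv1 = (7.50000, 8.25000, 7.16667); divide by 8.25000 → v2 = (0.90909, 1.00000, 0.86869)
Requested entry of v2: 180/198 = 0.9091

0.9091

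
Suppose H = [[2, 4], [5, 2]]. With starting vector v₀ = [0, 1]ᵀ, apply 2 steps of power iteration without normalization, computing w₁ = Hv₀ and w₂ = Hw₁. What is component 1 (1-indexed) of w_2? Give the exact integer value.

w1 = Hv₀ = (4, 2)
w2 = Hw1 = (16, 24)
The requested component of w2 is 16.

16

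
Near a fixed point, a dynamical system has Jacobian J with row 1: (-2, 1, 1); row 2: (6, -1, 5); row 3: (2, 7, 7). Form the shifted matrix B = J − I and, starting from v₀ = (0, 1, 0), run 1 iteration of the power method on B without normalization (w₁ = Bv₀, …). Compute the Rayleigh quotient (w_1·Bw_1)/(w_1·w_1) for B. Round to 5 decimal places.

B = J − I has rows (-3, 1, 1); (6, -2, 5); (2, 7, 6)
w1 = Bv₀ = (1, -2, 7)
Bw1 = (2, 45, 30)
w1·Bw1 = 122; w1·w1 = 54; μ ≈ 122/54 = 2.25926

2.25926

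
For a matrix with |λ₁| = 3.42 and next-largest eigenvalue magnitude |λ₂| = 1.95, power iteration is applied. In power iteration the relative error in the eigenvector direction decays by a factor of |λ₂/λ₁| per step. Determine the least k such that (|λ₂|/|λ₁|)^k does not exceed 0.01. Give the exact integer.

|λ₂/λ₁| = 1.95/3.42 = 0.57018
Need k ≥ ln(0.01) / ln(0.57018) = -4.6052 / -0.5618 ≈ 8.197
Smallest integer k satisfying the bound: 9

9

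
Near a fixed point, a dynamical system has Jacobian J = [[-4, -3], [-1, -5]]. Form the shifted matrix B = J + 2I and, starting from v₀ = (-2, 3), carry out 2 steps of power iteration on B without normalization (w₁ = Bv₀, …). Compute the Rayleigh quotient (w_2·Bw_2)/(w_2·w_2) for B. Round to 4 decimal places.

-4.3824

B = J + 2I has rows (-2, -3); (-1, -3)
w1 = Bv₀ = (-5, -7)
w2 = Bw1 = (31, 26)
Bw2 = (-140, -109)
w2·Bw2 = -7174; w2·w2 = 1637; μ ≈ -7174/1637 = -4.3824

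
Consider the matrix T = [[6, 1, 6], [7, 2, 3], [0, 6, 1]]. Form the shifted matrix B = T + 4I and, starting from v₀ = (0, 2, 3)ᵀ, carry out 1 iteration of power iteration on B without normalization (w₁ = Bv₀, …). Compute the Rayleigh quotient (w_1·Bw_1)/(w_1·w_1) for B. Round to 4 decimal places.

B = T + 4I has rows (10, 1, 6); (7, 6, 3); (0, 6, 5)
w1 = Bv₀ = (10·0 + 1·2 + 6·3; 7·0 + 6·2 + 3·3; 0·0 + 6·2 + 5·3) = (20, 21, 27)
Bw1 = (383, 347, 261)
w1·Bw1 = 21994; w1·w1 = 1570; μ ≈ 21994/1570 = 14.0089

μ ≈ 14.0089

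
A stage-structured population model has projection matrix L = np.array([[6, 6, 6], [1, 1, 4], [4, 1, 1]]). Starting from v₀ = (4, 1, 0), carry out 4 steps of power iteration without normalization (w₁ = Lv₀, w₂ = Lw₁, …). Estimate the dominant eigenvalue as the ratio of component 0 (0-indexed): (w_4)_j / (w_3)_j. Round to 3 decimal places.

w1 = Lv₀ = (6·4 + 6·1 + 6·0; 1·4 + 1·1 + 4·0; 4·4 + 1·1 + 1·0) = (30, 5, 17)
w2 = Lw1 = (6·30 + 6·5 + 6·17; 1·30 + 1·5 + 4·17; 4·30 + 1·5 + 1·17) = (312, 103, 142)
w3 = Lw2 = (3342, 983, 1493)
w4 = Lw3 = (34908, 10297, 15844)
Ratio at component: 34908 / 3342 = 10.445

λ ≈ 10.445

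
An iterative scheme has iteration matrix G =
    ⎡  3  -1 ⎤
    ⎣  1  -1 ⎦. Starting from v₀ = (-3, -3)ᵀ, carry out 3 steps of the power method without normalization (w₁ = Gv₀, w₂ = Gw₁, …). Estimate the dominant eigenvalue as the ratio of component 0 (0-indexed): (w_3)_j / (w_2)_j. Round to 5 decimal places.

2.66667

w1 = Gv₀ = (3·(-3) + (-1)·(-3); 1·(-3) + (-1)·(-3)) = (-6, 0)
w2 = Gw1 = (3·(-6) + (-1)·0; 1·(-6) + (-1)·0) = (-18, -6)
w3 = Gw2 = (-48, -12)
Ratio at component: -48 / -18 = 2.66667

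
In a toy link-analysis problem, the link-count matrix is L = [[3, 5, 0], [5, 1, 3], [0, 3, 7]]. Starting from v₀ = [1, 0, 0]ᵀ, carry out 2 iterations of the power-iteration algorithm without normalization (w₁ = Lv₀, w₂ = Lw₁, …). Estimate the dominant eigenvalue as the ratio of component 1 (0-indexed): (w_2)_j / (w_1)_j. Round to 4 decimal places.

w1 = Lv₀ = (3·1 + 5·0 + 0·0; 5·1 + 1·0 + 3·0; 0·1 + 3·0 + 7·0) = (3, 5, 0)
w2 = Lw1 = (3·3 + 5·5 + 0·0; 5·3 + 1·5 + 3·0; 0·3 + 3·5 + 7·0) = (34, 20, 15)
Ratio at component: 20 / 5 = 4.0000

4.0000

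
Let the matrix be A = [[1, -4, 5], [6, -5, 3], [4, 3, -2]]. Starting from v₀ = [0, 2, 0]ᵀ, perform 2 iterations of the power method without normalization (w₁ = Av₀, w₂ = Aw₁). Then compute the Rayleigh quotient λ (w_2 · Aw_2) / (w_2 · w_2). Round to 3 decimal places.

-5.844

w1 = Av₀ = (-8, -10, 6)
w2 = Aw1 = (62, 20, -74)
Aw2 = (-388, 50, 456)
w2·Aw2 = 62·(-388) + 20·50 + (-74)·456 = -56800; w2·w2 = 62·62 + 20·20 + (-74)·(-74) = 9720
λ ≈ -56800/9720 = -5.844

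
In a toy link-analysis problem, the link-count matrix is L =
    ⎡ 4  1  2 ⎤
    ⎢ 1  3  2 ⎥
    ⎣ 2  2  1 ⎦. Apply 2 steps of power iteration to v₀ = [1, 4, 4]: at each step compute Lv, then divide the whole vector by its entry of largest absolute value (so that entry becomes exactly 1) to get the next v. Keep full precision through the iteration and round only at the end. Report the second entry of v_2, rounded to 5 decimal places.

Lv0 = (16.000000, 21.000000, 14.000000); divide by 21.000000 → v1 = (0.761905, 1.000000, 0.666667)
Lv1 = (5.380952, 5.095238, 4.190476); divide by 5.380952 → v2 = (1.000000, 0.946903, 0.778761)
Requested entry of v2: 107/113 = 0.94690

0.94690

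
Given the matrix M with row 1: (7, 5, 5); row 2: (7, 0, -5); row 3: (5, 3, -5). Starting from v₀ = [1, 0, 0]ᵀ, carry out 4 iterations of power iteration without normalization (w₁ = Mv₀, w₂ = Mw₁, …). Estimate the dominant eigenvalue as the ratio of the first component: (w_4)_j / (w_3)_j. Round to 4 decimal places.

12.1541

w1 = Mv₀ = (7·1 + 5·0 + 5·0; 7·1 + 0·0 + (-5)·0; 5·1 + 3·0 + (-5)·0) = (7, 7, 5)
w2 = Mw1 = (7·7 + 5·7 + 5·5; 7·7 + 0·7 + (-5)·5; 5·7 + 3·7 + (-5)·5) = (109, 24, 31)
w3 = Mw2 = (1038, 608, 462)
w4 = Mw3 = (12616, 4956, 4704)
Ratio at component: 12616 / 1038 = 12.1541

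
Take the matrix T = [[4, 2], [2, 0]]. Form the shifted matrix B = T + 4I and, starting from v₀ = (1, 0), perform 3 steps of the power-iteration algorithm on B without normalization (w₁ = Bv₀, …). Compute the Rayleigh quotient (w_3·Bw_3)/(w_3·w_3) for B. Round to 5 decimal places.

μ ≈ 8.82634

B = T + 4I has rows (8, 2); (2, 4)
w1 = Bv₀ = (8, 2)
w2 = Bw1 = (68, 24)
w3 = Bw2 = (592, 232)
Bw3 = (5200, 2112)
w3·Bw3 = 3568384; w3·w3 = 404288; μ ≈ 3568384/404288 = 8.82634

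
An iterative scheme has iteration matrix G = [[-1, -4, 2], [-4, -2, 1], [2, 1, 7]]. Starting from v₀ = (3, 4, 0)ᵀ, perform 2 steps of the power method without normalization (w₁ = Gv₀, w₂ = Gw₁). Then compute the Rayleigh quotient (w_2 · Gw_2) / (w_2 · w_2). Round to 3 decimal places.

-5.173

w1 = Gv₀ = ((-1)·3 + (-4)·4 + 2·0; (-4)·3 + (-2)·4 + 1·0; 2·3 + 1·4 + 7·0) = (-19, -20, 10)
w2 = Gw1 = ((-1)·(-19) + (-4)·(-20) + 2·10; (-4)·(-19) + (-2)·(-20) + 1·10; 2·(-19) + 1·(-20) + 7·10) = (119, 126, 12)
Gw2 = (-599, -716, 448)
w2·Gw2 = 119·(-599) + 126·(-716) + 12·448 = -156121; w2·w2 = 119·119 + 126·126 + 12·12 = 30181
λ ≈ -156121/30181 = -5.173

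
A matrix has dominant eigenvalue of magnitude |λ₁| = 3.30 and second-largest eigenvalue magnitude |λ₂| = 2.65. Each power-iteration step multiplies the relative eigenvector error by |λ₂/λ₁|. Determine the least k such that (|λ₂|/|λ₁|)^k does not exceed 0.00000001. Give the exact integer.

|λ₂/λ₁| = 2.65/3.30 = 0.80303
Need k ≥ ln(0.00000001) / ln(0.80303) = -18.4207 / -0.2194 ≈ 83.974
Smallest integer k satisfying the bound: 84

84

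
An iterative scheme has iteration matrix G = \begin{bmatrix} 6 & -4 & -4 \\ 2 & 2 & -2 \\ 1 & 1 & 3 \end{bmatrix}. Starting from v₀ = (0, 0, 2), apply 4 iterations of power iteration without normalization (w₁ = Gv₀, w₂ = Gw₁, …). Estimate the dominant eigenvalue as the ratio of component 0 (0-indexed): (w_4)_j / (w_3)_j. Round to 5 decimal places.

w1 = Gv₀ = (6·0 + (-4)·0 + (-4)·2; 2·0 + 2·0 + (-2)·2; 1·0 + 1·0 + 3·2) = (-8, -4, 6)
w2 = Gw1 = (6·(-8) + (-4)·(-4) + (-4)·6; 2·(-8) + 2·(-4) + (-2)·6; 1·(-8) + 1·(-4) + 3·6) = (-56, -36, 6)
w3 = Gw2 = (-216, -196, -74)
w4 = Gw3 = (-216, -676, -634)
Ratio at component: -216 / -216 = 1.00000

λ ≈ 1.00000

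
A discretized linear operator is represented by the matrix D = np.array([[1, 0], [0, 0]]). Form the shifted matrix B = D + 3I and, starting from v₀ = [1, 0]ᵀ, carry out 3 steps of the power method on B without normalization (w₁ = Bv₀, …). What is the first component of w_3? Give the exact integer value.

64

B = D + 3I has rows (4, 0); (0, 3)
w1 = Bv₀ = (4, 0)
w2 = Bw1 = (16, 0)
w3 = Bw2 = (64, 0)
Requested component of w3: 64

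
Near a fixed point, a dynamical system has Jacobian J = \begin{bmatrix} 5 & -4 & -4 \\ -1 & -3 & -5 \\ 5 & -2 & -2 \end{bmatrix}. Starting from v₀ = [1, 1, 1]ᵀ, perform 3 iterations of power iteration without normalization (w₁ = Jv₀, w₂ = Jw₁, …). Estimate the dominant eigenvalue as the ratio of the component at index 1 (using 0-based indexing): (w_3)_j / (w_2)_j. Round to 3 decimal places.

w1 = Jv₀ = (5·1 + (-4)·1 + (-4)·1; (-1)·1 + (-3)·1 + (-5)·1; 5·1 + (-2)·1 + (-2)·1) = (-3, -9, 1)
w2 = Jw1 = (5·(-3) + (-4)·(-9) + (-4)·1; (-1)·(-3) + (-3)·(-9) + (-5)·1; 5·(-3) + (-2)·(-9) + (-2)·1) = (17, 25, 1)
w3 = Jw2 = (-19, -97, 33)
Ratio at component: -97 / 25 = -3.880

λ ≈ -3.880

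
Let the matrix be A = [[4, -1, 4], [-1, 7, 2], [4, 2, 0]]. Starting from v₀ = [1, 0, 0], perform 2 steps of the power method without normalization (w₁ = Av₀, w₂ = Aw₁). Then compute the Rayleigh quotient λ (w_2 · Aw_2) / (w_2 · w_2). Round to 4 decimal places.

6.2944

w1 = Av₀ = (4, -1, 4)
w2 = Aw1 = (33, -3, 14)
Aw2 = (191, -26, 126)
w2·Aw2 = 33·191 + (-3)·(-26) + 14·126 = 8145; w2·w2 = 33·33 + (-3)·(-3) + 14·14 = 1294
λ ≈ 8145/1294 = 6.2944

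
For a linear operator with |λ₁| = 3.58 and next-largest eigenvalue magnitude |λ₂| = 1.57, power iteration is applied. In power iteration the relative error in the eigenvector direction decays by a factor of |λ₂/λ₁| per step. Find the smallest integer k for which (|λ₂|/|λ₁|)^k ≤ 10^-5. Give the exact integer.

|λ₂/λ₁| = 1.57/3.58 = 0.43855
Need k ≥ ln(10^-5) / ln(0.43855) = -11.5129 / -0.8243 ≈ 13.967
Smallest integer k satisfying the bound: 14

14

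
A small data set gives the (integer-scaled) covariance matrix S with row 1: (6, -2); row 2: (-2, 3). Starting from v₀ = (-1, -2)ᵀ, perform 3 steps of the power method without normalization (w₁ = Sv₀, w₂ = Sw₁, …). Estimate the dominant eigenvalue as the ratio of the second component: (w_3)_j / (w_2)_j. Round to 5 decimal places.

w1 = Sv₀ = (6·(-1) + (-2)·(-2); (-2)·(-1) + 3·(-2)) = (-2, -4)
w2 = Sw1 = (6·(-2) + (-2)·(-4); (-2)·(-2) + 3·(-4)) = (-4, -8)
w3 = Sw2 = (-8, -16)
Ratio at component: -16 / -8 = 2.00000

2.00000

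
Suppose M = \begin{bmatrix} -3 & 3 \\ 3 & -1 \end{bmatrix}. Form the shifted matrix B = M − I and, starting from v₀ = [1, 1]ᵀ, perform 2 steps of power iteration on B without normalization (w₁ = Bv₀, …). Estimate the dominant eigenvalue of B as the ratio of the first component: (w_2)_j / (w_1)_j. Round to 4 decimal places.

-7.0000

B = M − I has rows (-4, 3); (3, -2)
w1 = Bv₀ = ((-4)·1 + 3·1; 3·1 + (-2)·1) = (-1, 1)
w2 = Bw1 = ((-4)·(-1) + 3·1; 3·(-1) + (-2)·1) = (7, -5)
Ratio: 7/-1 = -7.0000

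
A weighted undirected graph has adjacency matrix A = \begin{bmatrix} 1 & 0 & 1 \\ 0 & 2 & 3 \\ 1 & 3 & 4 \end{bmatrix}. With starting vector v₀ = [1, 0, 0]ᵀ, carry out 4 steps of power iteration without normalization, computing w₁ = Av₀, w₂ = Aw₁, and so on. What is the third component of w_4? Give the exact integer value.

194

w1 = Av₀ = (1, 0, 1)
w2 = Aw1 = (2, 3, 5)
w3 = Aw2 = (7, 21, 31)
w4 = Aw3 = (38, 135, 194)
The requested component of w4 is 194.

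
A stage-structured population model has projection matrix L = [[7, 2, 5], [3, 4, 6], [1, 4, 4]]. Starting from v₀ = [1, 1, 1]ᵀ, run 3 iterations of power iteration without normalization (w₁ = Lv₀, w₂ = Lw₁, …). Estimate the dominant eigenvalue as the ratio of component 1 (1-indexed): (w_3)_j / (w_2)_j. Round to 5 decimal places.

w1 = Lv₀ = (7·1 + 2·1 + 5·1; 3·1 + 4·1 + 6·1; 1·1 + 4·1 + 4·1) = (14, 13, 9)
w2 = Lw1 = (7·14 + 2·13 + 5·9; 3·14 + 4·13 + 6·9; 1·14 + 4·13 + 4·9) = (169, 148, 102)
w3 = Lw2 = (1989, 1711, 1169)
Ratio at component: 1989 / 169 = 11.76923

11.76923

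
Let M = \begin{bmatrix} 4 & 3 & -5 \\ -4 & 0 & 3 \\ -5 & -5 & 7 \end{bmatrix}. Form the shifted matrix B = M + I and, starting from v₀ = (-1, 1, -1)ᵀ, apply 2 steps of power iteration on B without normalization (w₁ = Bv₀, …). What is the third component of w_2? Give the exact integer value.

-89

B = M + I has rows (5, 3, -5); (-4, 1, 3); (-5, -5, 8)
w1 = Bv₀ = (3, 2, -8)
w2 = Bw1 = (61, -34, -89)
Requested component of w2: -89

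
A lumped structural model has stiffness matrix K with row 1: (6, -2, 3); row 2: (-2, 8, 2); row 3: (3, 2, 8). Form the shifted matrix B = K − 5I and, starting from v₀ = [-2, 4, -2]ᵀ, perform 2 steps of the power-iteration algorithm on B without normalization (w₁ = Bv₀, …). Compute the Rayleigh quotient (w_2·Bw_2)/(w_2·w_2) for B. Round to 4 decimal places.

μ ≈ 4.2716

B = K − 5I has rows (1, -2, 3); (-2, 3, 2); (3, 2, 3)
w1 = Bv₀ = (1·(-2) + (-2)·4 + 3·(-2); (-2)·(-2) + 3·4 + 2·(-2); 3·(-2) + 2·4 + 3·(-2)) = (-16, 12, -4)
w2 = Bw1 = (1·(-16) + (-2)·12 + 3·(-4); (-2)·(-16) + 3·12 + 2·(-4); 3·(-16) + 2·12 + 3·(-4)) = (-52, 60, -36)
Bw2 = (-280, 212, -144)
w2·Bw2 = 32464; w2·w2 = 7600; μ ≈ 32464/7600 = 4.2716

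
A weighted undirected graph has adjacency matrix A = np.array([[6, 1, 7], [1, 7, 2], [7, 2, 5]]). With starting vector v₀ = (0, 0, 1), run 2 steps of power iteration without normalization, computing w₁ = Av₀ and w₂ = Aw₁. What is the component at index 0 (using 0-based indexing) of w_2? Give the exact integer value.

w1 = Av₀ = (6·0 + 1·0 + 7·1; 1·0 + 7·0 + 2·1; 7·0 + 2·0 + 5·1) = (7, 2, 5)
w2 = Aw1 = (6·7 + 1·2 + 7·5; 1·7 + 7·2 + 2·5; 7·7 + 2·2 + 5·5) = (79, 31, 78)
The requested component of w2 is 79.

79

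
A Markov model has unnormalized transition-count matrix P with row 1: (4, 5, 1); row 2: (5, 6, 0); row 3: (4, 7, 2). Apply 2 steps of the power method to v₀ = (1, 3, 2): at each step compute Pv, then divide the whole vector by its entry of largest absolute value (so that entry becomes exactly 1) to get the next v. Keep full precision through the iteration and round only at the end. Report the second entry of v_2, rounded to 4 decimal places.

0.8020

Pv0 = (21.00000, 23.00000, 29.00000); divide by 29.00000 → v1 = (0.72414, 0.79310, 1.00000)
Pv1 = (7.86207, 8.37931, 10.44828); divide by 10.44828 → v2 = (0.75248, 0.80198, 1.00000)
Requested entry of v2: 243/303 = 0.8020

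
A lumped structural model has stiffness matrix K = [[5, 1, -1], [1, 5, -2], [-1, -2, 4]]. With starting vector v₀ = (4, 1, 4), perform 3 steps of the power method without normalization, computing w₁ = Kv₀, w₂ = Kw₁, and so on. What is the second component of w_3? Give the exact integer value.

w1 = Kv₀ = (17, 1, 10)
w2 = Kw1 = (76, 2, 21)
w3 = Kw2 = (361, 44, 4)
The requested component of w3 is 44.

44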